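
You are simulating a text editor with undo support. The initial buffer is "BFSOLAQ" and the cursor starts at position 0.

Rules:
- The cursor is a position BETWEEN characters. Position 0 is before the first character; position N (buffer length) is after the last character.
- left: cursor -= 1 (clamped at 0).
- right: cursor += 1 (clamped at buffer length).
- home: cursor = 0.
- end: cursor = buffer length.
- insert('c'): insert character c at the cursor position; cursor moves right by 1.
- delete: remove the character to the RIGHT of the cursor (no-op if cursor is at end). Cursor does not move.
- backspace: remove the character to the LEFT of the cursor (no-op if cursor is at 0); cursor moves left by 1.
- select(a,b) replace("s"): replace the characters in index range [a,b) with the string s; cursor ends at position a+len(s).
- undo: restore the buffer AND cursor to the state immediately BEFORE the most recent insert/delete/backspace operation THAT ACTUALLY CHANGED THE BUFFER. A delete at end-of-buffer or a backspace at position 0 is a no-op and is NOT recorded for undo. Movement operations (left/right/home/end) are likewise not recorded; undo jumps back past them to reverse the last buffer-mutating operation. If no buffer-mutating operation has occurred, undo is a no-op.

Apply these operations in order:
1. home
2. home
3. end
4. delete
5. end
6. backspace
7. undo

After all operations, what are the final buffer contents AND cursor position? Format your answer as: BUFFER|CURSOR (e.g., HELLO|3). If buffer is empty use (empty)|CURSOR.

Answer: BFSOLAQ|7

Derivation:
After op 1 (home): buf='BFSOLAQ' cursor=0
After op 2 (home): buf='BFSOLAQ' cursor=0
After op 3 (end): buf='BFSOLAQ' cursor=7
After op 4 (delete): buf='BFSOLAQ' cursor=7
After op 5 (end): buf='BFSOLAQ' cursor=7
After op 6 (backspace): buf='BFSOLA' cursor=6
After op 7 (undo): buf='BFSOLAQ' cursor=7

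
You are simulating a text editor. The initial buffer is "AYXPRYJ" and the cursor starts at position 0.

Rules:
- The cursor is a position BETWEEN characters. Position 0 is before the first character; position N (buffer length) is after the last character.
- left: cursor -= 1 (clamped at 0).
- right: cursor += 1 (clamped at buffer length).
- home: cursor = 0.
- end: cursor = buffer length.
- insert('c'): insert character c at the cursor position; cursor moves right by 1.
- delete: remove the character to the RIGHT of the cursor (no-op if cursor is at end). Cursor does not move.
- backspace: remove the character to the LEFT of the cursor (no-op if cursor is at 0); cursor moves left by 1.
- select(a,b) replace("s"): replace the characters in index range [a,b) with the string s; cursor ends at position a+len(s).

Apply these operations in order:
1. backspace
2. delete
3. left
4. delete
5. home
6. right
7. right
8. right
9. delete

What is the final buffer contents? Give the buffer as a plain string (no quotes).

Answer: XPRJ

Derivation:
After op 1 (backspace): buf='AYXPRYJ' cursor=0
After op 2 (delete): buf='YXPRYJ' cursor=0
After op 3 (left): buf='YXPRYJ' cursor=0
After op 4 (delete): buf='XPRYJ' cursor=0
After op 5 (home): buf='XPRYJ' cursor=0
After op 6 (right): buf='XPRYJ' cursor=1
After op 7 (right): buf='XPRYJ' cursor=2
After op 8 (right): buf='XPRYJ' cursor=3
After op 9 (delete): buf='XPRJ' cursor=3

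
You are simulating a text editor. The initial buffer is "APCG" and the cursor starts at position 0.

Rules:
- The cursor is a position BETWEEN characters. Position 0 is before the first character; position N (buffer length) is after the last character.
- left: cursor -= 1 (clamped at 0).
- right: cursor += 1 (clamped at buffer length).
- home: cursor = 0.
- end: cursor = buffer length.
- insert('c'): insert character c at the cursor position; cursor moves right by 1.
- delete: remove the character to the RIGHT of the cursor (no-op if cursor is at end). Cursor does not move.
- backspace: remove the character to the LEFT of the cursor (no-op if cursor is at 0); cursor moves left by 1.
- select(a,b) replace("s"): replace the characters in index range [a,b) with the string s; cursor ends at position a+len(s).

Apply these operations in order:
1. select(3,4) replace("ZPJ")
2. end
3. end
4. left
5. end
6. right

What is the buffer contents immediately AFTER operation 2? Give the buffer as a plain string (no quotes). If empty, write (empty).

Answer: APCZPJ

Derivation:
After op 1 (select(3,4) replace("ZPJ")): buf='APCZPJ' cursor=6
After op 2 (end): buf='APCZPJ' cursor=6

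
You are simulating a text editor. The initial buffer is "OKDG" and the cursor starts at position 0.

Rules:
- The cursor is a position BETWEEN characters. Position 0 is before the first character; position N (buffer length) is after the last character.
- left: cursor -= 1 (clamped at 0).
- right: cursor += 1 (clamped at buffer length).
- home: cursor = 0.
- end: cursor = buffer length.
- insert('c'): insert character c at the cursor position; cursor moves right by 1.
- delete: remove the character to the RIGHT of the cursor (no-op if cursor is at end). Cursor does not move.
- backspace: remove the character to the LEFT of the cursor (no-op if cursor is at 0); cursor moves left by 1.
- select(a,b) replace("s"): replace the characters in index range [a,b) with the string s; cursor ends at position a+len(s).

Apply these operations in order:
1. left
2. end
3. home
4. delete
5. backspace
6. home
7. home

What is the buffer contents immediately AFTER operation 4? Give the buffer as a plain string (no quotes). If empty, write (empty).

After op 1 (left): buf='OKDG' cursor=0
After op 2 (end): buf='OKDG' cursor=4
After op 3 (home): buf='OKDG' cursor=0
After op 4 (delete): buf='KDG' cursor=0

Answer: KDG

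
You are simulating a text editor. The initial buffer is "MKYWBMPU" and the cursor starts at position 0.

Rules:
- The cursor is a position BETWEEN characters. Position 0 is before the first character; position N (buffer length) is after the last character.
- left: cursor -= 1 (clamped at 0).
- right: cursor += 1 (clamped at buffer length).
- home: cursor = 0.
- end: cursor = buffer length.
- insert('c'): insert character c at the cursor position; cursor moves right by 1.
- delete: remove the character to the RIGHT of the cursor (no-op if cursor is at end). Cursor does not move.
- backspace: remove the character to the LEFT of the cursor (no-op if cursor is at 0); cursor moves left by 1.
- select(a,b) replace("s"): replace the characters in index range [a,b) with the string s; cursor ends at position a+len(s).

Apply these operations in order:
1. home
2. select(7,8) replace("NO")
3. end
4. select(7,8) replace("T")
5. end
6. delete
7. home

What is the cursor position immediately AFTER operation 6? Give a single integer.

Answer: 9

Derivation:
After op 1 (home): buf='MKYWBMPU' cursor=0
After op 2 (select(7,8) replace("NO")): buf='MKYWBMPNO' cursor=9
After op 3 (end): buf='MKYWBMPNO' cursor=9
After op 4 (select(7,8) replace("T")): buf='MKYWBMPTO' cursor=8
After op 5 (end): buf='MKYWBMPTO' cursor=9
After op 6 (delete): buf='MKYWBMPTO' cursor=9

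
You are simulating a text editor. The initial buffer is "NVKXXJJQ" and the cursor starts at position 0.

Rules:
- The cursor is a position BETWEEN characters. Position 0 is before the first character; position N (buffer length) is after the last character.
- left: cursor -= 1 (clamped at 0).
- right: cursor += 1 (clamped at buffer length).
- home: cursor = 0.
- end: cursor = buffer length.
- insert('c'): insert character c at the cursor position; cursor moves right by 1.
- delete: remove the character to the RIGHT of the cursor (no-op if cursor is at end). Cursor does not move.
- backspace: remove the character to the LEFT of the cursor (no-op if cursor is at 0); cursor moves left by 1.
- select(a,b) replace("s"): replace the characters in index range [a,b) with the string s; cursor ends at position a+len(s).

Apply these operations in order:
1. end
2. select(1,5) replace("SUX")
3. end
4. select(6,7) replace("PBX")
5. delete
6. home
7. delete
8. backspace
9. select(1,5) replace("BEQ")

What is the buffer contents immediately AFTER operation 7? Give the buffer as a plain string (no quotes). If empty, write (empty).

After op 1 (end): buf='NVKXXJJQ' cursor=8
After op 2 (select(1,5) replace("SUX")): buf='NSUXJJQ' cursor=4
After op 3 (end): buf='NSUXJJQ' cursor=7
After op 4 (select(6,7) replace("PBX")): buf='NSUXJJPBX' cursor=9
After op 5 (delete): buf='NSUXJJPBX' cursor=9
After op 6 (home): buf='NSUXJJPBX' cursor=0
After op 7 (delete): buf='SUXJJPBX' cursor=0

Answer: SUXJJPBX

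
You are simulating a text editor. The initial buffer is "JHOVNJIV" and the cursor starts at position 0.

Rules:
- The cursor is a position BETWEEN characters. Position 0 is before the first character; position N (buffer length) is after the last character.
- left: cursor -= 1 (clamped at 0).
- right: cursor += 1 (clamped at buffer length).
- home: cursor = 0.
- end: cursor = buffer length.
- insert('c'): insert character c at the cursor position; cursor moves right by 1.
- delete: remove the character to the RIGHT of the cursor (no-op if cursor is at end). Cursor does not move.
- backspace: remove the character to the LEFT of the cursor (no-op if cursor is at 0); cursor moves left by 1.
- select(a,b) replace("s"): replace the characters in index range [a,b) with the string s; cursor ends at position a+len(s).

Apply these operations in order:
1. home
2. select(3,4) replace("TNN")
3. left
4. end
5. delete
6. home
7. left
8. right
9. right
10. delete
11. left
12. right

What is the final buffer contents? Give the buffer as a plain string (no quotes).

After op 1 (home): buf='JHOVNJIV' cursor=0
After op 2 (select(3,4) replace("TNN")): buf='JHOTNNNJIV' cursor=6
After op 3 (left): buf='JHOTNNNJIV' cursor=5
After op 4 (end): buf='JHOTNNNJIV' cursor=10
After op 5 (delete): buf='JHOTNNNJIV' cursor=10
After op 6 (home): buf='JHOTNNNJIV' cursor=0
After op 7 (left): buf='JHOTNNNJIV' cursor=0
After op 8 (right): buf='JHOTNNNJIV' cursor=1
After op 9 (right): buf='JHOTNNNJIV' cursor=2
After op 10 (delete): buf='JHTNNNJIV' cursor=2
After op 11 (left): buf='JHTNNNJIV' cursor=1
After op 12 (right): buf='JHTNNNJIV' cursor=2

Answer: JHTNNNJIV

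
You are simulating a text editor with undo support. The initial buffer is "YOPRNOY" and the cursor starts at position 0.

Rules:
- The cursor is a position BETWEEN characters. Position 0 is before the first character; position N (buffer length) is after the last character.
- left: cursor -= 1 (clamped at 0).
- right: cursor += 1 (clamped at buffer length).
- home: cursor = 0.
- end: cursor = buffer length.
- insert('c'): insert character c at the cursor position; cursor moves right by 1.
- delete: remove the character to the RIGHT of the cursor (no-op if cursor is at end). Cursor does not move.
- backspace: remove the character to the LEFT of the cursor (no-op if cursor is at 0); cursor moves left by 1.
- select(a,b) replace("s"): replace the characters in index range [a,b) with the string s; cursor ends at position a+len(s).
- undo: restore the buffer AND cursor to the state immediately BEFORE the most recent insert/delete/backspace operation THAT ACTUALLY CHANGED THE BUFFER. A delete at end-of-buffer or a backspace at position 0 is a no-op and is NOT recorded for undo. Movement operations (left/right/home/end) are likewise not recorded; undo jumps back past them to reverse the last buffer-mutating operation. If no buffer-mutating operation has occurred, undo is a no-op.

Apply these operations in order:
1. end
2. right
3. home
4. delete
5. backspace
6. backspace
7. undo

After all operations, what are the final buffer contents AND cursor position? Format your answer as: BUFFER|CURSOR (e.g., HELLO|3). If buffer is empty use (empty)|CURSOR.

After op 1 (end): buf='YOPRNOY' cursor=7
After op 2 (right): buf='YOPRNOY' cursor=7
After op 3 (home): buf='YOPRNOY' cursor=0
After op 4 (delete): buf='OPRNOY' cursor=0
After op 5 (backspace): buf='OPRNOY' cursor=0
After op 6 (backspace): buf='OPRNOY' cursor=0
After op 7 (undo): buf='YOPRNOY' cursor=0

Answer: YOPRNOY|0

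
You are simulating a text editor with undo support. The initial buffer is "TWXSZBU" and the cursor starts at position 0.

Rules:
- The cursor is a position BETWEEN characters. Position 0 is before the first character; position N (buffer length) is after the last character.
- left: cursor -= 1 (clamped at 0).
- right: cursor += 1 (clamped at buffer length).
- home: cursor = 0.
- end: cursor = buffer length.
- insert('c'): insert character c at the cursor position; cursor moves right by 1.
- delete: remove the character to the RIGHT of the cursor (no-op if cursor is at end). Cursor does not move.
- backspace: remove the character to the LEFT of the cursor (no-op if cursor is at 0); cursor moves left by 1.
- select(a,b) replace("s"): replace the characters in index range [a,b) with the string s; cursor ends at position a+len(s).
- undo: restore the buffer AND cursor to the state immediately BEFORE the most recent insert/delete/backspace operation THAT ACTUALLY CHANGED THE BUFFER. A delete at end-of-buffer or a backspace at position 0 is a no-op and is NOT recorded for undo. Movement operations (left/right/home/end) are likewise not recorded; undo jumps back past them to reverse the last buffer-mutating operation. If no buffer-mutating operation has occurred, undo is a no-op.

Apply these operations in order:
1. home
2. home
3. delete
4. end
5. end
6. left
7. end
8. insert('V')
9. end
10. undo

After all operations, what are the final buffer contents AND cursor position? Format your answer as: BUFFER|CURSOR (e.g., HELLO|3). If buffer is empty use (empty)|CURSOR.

Answer: WXSZBU|6

Derivation:
After op 1 (home): buf='TWXSZBU' cursor=0
After op 2 (home): buf='TWXSZBU' cursor=0
After op 3 (delete): buf='WXSZBU' cursor=0
After op 4 (end): buf='WXSZBU' cursor=6
After op 5 (end): buf='WXSZBU' cursor=6
After op 6 (left): buf='WXSZBU' cursor=5
After op 7 (end): buf='WXSZBU' cursor=6
After op 8 (insert('V')): buf='WXSZBUV' cursor=7
After op 9 (end): buf='WXSZBUV' cursor=7
After op 10 (undo): buf='WXSZBU' cursor=6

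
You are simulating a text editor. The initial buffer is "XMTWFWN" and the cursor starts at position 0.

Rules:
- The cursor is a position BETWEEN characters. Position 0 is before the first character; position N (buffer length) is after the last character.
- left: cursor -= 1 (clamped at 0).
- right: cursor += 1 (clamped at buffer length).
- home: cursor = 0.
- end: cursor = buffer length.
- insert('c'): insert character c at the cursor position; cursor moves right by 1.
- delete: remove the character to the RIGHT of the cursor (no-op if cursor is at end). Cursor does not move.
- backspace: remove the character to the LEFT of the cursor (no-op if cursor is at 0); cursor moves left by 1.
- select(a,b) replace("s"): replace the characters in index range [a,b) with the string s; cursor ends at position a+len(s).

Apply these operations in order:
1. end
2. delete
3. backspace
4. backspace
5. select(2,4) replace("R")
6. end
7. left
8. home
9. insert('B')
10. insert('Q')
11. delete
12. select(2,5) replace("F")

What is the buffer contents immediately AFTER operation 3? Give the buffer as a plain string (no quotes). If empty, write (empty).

After op 1 (end): buf='XMTWFWN' cursor=7
After op 2 (delete): buf='XMTWFWN' cursor=7
After op 3 (backspace): buf='XMTWFW' cursor=6

Answer: XMTWFW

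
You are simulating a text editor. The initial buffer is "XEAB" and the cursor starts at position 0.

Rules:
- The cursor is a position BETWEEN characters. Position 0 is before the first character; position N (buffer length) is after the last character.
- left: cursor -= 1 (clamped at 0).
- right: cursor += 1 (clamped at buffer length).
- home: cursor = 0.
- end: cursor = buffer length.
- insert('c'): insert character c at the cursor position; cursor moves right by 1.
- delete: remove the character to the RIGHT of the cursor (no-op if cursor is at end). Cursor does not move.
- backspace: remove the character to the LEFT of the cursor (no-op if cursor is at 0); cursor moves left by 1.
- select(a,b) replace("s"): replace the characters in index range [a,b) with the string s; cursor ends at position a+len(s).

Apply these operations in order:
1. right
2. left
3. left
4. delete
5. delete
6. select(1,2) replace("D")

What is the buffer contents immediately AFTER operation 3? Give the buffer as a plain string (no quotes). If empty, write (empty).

Answer: XEAB

Derivation:
After op 1 (right): buf='XEAB' cursor=1
After op 2 (left): buf='XEAB' cursor=0
After op 3 (left): buf='XEAB' cursor=0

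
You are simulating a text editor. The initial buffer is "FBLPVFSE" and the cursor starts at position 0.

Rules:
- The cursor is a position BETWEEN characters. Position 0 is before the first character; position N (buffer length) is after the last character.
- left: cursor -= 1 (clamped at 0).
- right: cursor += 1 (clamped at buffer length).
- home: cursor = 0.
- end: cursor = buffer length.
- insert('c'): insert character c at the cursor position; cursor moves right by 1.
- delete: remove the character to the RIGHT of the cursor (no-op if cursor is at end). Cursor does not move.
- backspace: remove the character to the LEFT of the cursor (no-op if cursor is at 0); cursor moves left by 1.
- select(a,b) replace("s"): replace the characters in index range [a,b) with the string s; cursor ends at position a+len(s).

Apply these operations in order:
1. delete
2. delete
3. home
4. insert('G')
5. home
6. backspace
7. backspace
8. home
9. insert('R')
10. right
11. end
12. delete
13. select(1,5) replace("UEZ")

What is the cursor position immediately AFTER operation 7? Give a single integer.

Answer: 0

Derivation:
After op 1 (delete): buf='BLPVFSE' cursor=0
After op 2 (delete): buf='LPVFSE' cursor=0
After op 3 (home): buf='LPVFSE' cursor=0
After op 4 (insert('G')): buf='GLPVFSE' cursor=1
After op 5 (home): buf='GLPVFSE' cursor=0
After op 6 (backspace): buf='GLPVFSE' cursor=0
After op 7 (backspace): buf='GLPVFSE' cursor=0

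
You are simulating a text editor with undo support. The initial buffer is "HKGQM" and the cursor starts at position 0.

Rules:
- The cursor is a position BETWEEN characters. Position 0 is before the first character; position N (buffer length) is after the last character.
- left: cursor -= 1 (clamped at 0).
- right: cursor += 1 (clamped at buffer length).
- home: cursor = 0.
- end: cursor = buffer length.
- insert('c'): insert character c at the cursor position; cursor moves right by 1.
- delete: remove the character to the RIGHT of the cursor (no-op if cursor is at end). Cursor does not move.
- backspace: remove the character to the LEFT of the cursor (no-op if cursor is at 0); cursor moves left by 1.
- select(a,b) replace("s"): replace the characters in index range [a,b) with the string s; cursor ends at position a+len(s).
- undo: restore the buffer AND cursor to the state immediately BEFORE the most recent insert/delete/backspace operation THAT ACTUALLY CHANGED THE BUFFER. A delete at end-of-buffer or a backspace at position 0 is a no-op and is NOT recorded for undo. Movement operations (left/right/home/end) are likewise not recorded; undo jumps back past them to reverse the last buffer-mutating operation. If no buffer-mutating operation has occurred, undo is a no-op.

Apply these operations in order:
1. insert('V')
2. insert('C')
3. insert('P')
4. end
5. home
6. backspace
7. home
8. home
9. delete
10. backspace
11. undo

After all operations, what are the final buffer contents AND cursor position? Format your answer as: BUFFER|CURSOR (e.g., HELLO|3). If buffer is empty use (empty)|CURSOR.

Answer: VCPHKGQM|0

Derivation:
After op 1 (insert('V')): buf='VHKGQM' cursor=1
After op 2 (insert('C')): buf='VCHKGQM' cursor=2
After op 3 (insert('P')): buf='VCPHKGQM' cursor=3
After op 4 (end): buf='VCPHKGQM' cursor=8
After op 5 (home): buf='VCPHKGQM' cursor=0
After op 6 (backspace): buf='VCPHKGQM' cursor=0
After op 7 (home): buf='VCPHKGQM' cursor=0
After op 8 (home): buf='VCPHKGQM' cursor=0
After op 9 (delete): buf='CPHKGQM' cursor=0
After op 10 (backspace): buf='CPHKGQM' cursor=0
After op 11 (undo): buf='VCPHKGQM' cursor=0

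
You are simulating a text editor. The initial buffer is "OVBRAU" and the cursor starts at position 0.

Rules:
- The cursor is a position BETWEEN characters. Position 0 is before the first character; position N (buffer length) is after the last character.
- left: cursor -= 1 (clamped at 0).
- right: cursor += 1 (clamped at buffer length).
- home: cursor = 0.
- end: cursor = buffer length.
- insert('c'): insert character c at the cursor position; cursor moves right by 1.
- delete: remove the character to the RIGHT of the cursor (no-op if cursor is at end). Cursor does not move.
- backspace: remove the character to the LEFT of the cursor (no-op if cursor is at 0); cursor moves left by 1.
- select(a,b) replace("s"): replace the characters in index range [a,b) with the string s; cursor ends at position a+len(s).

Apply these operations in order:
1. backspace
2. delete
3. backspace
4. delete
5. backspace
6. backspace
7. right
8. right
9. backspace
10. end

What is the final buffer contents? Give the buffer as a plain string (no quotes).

Answer: BAU

Derivation:
After op 1 (backspace): buf='OVBRAU' cursor=0
After op 2 (delete): buf='VBRAU' cursor=0
After op 3 (backspace): buf='VBRAU' cursor=0
After op 4 (delete): buf='BRAU' cursor=0
After op 5 (backspace): buf='BRAU' cursor=0
After op 6 (backspace): buf='BRAU' cursor=0
After op 7 (right): buf='BRAU' cursor=1
After op 8 (right): buf='BRAU' cursor=2
After op 9 (backspace): buf='BAU' cursor=1
After op 10 (end): buf='BAU' cursor=3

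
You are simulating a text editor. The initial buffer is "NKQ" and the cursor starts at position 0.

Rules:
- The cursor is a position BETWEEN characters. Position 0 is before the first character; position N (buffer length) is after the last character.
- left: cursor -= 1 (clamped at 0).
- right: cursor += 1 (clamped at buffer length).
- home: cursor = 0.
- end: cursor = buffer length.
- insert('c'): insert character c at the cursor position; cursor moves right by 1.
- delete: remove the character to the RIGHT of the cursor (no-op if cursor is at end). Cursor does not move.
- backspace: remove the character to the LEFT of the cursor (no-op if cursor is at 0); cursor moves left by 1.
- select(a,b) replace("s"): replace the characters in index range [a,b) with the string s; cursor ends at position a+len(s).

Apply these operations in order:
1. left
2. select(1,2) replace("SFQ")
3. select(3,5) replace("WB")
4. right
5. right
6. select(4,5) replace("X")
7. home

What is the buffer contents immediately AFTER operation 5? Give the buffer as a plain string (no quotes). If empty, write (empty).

After op 1 (left): buf='NKQ' cursor=0
After op 2 (select(1,2) replace("SFQ")): buf='NSFQQ' cursor=4
After op 3 (select(3,5) replace("WB")): buf='NSFWB' cursor=5
After op 4 (right): buf='NSFWB' cursor=5
After op 5 (right): buf='NSFWB' cursor=5

Answer: NSFWB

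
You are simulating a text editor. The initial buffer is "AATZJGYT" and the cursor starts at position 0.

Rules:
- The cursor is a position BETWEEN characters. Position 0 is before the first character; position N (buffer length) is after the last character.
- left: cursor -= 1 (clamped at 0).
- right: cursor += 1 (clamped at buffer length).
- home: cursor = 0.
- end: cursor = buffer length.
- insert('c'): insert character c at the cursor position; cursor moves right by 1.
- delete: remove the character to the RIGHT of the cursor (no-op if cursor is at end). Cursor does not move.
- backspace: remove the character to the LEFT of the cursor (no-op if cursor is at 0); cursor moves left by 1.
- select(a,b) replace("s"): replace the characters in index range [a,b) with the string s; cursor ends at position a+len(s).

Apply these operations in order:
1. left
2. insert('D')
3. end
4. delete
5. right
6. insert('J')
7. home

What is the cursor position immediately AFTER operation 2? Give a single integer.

After op 1 (left): buf='AATZJGYT' cursor=0
After op 2 (insert('D')): buf='DAATZJGYT' cursor=1

Answer: 1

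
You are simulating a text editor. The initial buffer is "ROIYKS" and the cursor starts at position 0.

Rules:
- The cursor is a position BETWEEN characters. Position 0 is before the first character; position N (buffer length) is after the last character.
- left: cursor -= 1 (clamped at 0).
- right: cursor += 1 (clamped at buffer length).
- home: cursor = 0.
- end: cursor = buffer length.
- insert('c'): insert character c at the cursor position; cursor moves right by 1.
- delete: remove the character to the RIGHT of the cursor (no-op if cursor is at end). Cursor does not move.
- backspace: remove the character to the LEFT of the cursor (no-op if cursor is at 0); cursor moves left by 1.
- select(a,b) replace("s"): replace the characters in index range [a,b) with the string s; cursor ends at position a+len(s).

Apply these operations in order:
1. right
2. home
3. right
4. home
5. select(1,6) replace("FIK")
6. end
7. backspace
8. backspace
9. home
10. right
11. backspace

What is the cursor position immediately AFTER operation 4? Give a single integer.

After op 1 (right): buf='ROIYKS' cursor=1
After op 2 (home): buf='ROIYKS' cursor=0
After op 3 (right): buf='ROIYKS' cursor=1
After op 4 (home): buf='ROIYKS' cursor=0

Answer: 0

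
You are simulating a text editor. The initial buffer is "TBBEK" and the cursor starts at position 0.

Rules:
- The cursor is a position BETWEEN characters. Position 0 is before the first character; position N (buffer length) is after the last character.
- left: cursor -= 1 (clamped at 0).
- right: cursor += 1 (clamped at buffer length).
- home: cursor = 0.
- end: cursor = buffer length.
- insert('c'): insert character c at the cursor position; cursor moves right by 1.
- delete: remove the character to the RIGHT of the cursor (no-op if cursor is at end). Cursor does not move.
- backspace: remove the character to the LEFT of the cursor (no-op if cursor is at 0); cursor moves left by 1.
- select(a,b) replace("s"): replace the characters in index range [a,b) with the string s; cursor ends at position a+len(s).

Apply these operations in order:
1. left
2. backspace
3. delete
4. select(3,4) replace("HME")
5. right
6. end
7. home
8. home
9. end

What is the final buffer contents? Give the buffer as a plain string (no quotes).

Answer: BBEHME

Derivation:
After op 1 (left): buf='TBBEK' cursor=0
After op 2 (backspace): buf='TBBEK' cursor=0
After op 3 (delete): buf='BBEK' cursor=0
After op 4 (select(3,4) replace("HME")): buf='BBEHME' cursor=6
After op 5 (right): buf='BBEHME' cursor=6
After op 6 (end): buf='BBEHME' cursor=6
After op 7 (home): buf='BBEHME' cursor=0
After op 8 (home): buf='BBEHME' cursor=0
After op 9 (end): buf='BBEHME' cursor=6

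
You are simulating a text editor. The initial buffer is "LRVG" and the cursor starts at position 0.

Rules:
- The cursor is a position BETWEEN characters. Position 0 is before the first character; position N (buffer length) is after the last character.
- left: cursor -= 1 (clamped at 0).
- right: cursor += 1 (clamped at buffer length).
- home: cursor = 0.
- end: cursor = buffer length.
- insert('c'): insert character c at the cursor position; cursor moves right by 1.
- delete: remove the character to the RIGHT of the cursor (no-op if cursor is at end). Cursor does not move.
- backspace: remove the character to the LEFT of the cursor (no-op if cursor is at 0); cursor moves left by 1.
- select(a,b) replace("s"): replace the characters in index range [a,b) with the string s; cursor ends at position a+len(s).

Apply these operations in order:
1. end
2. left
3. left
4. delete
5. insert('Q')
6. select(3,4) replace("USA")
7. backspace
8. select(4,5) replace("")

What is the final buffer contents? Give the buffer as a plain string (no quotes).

After op 1 (end): buf='LRVG' cursor=4
After op 2 (left): buf='LRVG' cursor=3
After op 3 (left): buf='LRVG' cursor=2
After op 4 (delete): buf='LRG' cursor=2
After op 5 (insert('Q')): buf='LRQG' cursor=3
After op 6 (select(3,4) replace("USA")): buf='LRQUSA' cursor=6
After op 7 (backspace): buf='LRQUS' cursor=5
After op 8 (select(4,5) replace("")): buf='LRQU' cursor=4

Answer: LRQU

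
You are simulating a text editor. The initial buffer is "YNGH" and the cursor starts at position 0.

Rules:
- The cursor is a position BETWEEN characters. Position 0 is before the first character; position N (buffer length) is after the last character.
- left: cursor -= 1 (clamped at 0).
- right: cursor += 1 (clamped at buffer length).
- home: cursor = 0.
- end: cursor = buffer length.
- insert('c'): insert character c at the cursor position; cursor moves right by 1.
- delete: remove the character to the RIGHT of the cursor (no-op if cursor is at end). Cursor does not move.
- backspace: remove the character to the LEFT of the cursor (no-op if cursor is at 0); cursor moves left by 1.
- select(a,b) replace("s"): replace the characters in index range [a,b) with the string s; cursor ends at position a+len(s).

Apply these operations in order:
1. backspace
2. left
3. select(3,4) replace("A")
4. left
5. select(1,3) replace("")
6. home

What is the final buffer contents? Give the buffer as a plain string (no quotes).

After op 1 (backspace): buf='YNGH' cursor=0
After op 2 (left): buf='YNGH' cursor=0
After op 3 (select(3,4) replace("A")): buf='YNGA' cursor=4
After op 4 (left): buf='YNGA' cursor=3
After op 5 (select(1,3) replace("")): buf='YA' cursor=1
After op 6 (home): buf='YA' cursor=0

Answer: YA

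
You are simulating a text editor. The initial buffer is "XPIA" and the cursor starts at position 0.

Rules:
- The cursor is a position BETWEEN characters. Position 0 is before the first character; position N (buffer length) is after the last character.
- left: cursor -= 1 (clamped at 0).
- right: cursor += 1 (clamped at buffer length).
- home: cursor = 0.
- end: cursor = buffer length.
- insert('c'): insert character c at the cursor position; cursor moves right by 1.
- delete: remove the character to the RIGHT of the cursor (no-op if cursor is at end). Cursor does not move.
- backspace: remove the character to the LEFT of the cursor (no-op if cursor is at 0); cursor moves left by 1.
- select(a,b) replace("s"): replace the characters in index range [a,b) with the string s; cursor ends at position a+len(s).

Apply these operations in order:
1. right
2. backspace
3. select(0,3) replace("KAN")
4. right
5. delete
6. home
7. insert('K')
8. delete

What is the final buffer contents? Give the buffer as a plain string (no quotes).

Answer: KAN

Derivation:
After op 1 (right): buf='XPIA' cursor=1
After op 2 (backspace): buf='PIA' cursor=0
After op 3 (select(0,3) replace("KAN")): buf='KAN' cursor=3
After op 4 (right): buf='KAN' cursor=3
After op 5 (delete): buf='KAN' cursor=3
After op 6 (home): buf='KAN' cursor=0
After op 7 (insert('K')): buf='KKAN' cursor=1
After op 8 (delete): buf='KAN' cursor=1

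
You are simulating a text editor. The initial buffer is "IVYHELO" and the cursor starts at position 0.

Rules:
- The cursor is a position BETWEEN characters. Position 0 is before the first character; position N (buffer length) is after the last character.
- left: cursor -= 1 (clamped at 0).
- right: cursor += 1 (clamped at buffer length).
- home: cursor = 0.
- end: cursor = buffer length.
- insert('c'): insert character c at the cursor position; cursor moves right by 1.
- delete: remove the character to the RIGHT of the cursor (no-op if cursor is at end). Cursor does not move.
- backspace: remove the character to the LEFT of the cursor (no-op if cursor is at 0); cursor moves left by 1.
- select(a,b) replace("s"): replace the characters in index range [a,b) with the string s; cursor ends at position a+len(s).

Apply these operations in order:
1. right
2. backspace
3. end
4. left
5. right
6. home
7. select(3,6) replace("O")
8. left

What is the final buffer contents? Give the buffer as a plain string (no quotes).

Answer: VYHO

Derivation:
After op 1 (right): buf='IVYHELO' cursor=1
After op 2 (backspace): buf='VYHELO' cursor=0
After op 3 (end): buf='VYHELO' cursor=6
After op 4 (left): buf='VYHELO' cursor=5
After op 5 (right): buf='VYHELO' cursor=6
After op 6 (home): buf='VYHELO' cursor=0
After op 7 (select(3,6) replace("O")): buf='VYHO' cursor=4
After op 8 (left): buf='VYHO' cursor=3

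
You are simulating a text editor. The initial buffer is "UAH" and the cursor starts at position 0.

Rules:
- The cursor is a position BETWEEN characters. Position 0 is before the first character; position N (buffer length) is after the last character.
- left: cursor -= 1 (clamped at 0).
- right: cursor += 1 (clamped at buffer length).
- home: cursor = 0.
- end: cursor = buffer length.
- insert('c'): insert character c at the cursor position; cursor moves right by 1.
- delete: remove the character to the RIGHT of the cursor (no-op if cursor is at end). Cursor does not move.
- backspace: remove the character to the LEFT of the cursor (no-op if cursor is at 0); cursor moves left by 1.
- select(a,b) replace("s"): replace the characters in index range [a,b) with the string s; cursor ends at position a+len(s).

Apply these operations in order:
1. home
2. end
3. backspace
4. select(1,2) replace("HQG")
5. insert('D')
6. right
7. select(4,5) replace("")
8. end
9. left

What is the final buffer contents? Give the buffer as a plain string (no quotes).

After op 1 (home): buf='UAH' cursor=0
After op 2 (end): buf='UAH' cursor=3
After op 3 (backspace): buf='UA' cursor=2
After op 4 (select(1,2) replace("HQG")): buf='UHQG' cursor=4
After op 5 (insert('D')): buf='UHQGD' cursor=5
After op 6 (right): buf='UHQGD' cursor=5
After op 7 (select(4,5) replace("")): buf='UHQG' cursor=4
After op 8 (end): buf='UHQG' cursor=4
After op 9 (left): buf='UHQG' cursor=3

Answer: UHQG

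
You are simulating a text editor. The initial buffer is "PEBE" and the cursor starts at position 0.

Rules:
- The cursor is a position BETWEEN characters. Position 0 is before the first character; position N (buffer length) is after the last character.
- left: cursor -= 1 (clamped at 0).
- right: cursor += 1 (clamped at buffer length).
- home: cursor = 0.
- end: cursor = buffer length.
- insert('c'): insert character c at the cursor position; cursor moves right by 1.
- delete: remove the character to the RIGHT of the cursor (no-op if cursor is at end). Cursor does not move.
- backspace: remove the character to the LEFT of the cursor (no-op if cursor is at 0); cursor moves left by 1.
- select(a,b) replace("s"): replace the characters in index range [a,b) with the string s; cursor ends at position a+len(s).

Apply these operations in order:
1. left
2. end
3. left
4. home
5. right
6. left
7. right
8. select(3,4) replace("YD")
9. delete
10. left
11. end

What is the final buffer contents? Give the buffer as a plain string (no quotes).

After op 1 (left): buf='PEBE' cursor=0
After op 2 (end): buf='PEBE' cursor=4
After op 3 (left): buf='PEBE' cursor=3
After op 4 (home): buf='PEBE' cursor=0
After op 5 (right): buf='PEBE' cursor=1
After op 6 (left): buf='PEBE' cursor=0
After op 7 (right): buf='PEBE' cursor=1
After op 8 (select(3,4) replace("YD")): buf='PEBYD' cursor=5
After op 9 (delete): buf='PEBYD' cursor=5
After op 10 (left): buf='PEBYD' cursor=4
After op 11 (end): buf='PEBYD' cursor=5

Answer: PEBYD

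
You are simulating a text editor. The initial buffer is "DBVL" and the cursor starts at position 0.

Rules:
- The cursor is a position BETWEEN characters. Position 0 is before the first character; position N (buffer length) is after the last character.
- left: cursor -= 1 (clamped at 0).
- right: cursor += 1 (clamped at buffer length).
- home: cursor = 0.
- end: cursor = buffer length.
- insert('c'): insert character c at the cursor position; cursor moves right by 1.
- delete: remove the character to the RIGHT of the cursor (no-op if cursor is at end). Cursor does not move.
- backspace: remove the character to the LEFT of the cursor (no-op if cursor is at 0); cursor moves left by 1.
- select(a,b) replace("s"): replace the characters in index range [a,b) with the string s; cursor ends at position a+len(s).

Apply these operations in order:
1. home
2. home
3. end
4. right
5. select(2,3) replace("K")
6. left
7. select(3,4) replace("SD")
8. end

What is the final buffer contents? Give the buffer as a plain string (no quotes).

After op 1 (home): buf='DBVL' cursor=0
After op 2 (home): buf='DBVL' cursor=0
After op 3 (end): buf='DBVL' cursor=4
After op 4 (right): buf='DBVL' cursor=4
After op 5 (select(2,3) replace("K")): buf='DBKL' cursor=3
After op 6 (left): buf='DBKL' cursor=2
After op 7 (select(3,4) replace("SD")): buf='DBKSD' cursor=5
After op 8 (end): buf='DBKSD' cursor=5

Answer: DBKSD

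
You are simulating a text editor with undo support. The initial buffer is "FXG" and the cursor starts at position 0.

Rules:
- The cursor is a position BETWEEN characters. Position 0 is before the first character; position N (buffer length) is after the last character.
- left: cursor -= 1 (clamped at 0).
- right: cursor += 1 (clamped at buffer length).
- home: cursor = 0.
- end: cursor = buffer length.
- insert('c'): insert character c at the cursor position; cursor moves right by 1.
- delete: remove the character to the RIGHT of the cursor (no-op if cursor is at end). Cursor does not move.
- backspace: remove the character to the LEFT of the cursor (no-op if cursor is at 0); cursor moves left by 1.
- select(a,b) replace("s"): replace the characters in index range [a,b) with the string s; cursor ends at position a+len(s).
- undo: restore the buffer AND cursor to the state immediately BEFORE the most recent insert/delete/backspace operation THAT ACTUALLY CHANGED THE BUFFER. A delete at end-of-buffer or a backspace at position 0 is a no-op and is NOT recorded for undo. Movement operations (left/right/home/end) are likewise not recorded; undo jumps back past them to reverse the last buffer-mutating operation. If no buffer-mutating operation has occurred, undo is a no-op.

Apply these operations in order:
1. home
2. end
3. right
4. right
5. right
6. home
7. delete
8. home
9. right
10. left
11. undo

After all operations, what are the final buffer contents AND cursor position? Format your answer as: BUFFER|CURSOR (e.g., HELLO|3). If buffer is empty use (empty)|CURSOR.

Answer: FXG|0

Derivation:
After op 1 (home): buf='FXG' cursor=0
After op 2 (end): buf='FXG' cursor=3
After op 3 (right): buf='FXG' cursor=3
After op 4 (right): buf='FXG' cursor=3
After op 5 (right): buf='FXG' cursor=3
After op 6 (home): buf='FXG' cursor=0
After op 7 (delete): buf='XG' cursor=0
After op 8 (home): buf='XG' cursor=0
After op 9 (right): buf='XG' cursor=1
After op 10 (left): buf='XG' cursor=0
After op 11 (undo): buf='FXG' cursor=0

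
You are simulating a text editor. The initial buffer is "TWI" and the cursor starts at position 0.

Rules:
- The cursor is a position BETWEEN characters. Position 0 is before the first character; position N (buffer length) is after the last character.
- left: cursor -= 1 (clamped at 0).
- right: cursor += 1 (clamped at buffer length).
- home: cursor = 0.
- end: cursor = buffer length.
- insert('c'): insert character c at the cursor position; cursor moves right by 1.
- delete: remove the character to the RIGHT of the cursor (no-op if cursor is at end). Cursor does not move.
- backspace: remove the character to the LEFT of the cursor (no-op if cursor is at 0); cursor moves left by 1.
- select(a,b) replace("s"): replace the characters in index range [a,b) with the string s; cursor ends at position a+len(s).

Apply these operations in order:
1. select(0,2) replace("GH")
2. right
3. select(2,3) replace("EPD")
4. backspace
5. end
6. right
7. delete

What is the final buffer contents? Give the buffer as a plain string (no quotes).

Answer: GHEP

Derivation:
After op 1 (select(0,2) replace("GH")): buf='GHI' cursor=2
After op 2 (right): buf='GHI' cursor=3
After op 3 (select(2,3) replace("EPD")): buf='GHEPD' cursor=5
After op 4 (backspace): buf='GHEP' cursor=4
After op 5 (end): buf='GHEP' cursor=4
After op 6 (right): buf='GHEP' cursor=4
After op 7 (delete): buf='GHEP' cursor=4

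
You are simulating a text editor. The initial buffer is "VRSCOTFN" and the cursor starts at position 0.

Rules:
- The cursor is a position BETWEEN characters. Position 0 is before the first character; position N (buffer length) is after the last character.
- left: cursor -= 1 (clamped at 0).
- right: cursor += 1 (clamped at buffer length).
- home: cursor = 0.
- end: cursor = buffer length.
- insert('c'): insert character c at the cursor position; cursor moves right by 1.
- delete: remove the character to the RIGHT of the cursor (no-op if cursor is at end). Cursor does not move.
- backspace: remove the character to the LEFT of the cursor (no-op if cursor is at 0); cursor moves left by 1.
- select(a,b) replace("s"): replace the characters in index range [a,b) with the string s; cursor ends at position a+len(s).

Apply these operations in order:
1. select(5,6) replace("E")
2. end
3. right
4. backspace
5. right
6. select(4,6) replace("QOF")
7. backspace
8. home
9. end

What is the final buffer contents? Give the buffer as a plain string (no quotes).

Answer: VRSCQOF

Derivation:
After op 1 (select(5,6) replace("E")): buf='VRSCOEFN' cursor=6
After op 2 (end): buf='VRSCOEFN' cursor=8
After op 3 (right): buf='VRSCOEFN' cursor=8
After op 4 (backspace): buf='VRSCOEF' cursor=7
After op 5 (right): buf='VRSCOEF' cursor=7
After op 6 (select(4,6) replace("QOF")): buf='VRSCQOFF' cursor=7
After op 7 (backspace): buf='VRSCQOF' cursor=6
After op 8 (home): buf='VRSCQOF' cursor=0
After op 9 (end): buf='VRSCQOF' cursor=7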